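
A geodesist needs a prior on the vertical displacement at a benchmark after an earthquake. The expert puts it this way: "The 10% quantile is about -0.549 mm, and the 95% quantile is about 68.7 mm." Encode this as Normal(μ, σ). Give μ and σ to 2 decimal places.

The p-quantile of Normal(μ,σ) is μ + z_p·σ, with z_{0.1} = -1.282 and z_{0.95} = 1.645.
Eliminate σ: μ = (z₂·x₁ − z₁·x₂)/(z₂ − z₁) = (1.645·-0.549 − (-1.282)·68.7)/2.926 = 29.78.
Then σ = (x₂ − x₁)/(z₂ − z₁) = (68.7 − -0.549)/2.926 = 23.66.

μ = 29.78, σ = 23.66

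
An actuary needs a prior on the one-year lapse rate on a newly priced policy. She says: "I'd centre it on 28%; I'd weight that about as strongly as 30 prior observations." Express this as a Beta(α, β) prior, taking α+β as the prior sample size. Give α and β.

α = 8.4, β = 21.6

Under the effective-sample-size interpretation, Beta(α, β) has prior mean α/(α+β) and prior sample size α+β.
So α+β = 30 and α/(α+β) = 0.28, giving α = 0.28·30 = 8.4 and β = 30 − 8.4 = 21.6.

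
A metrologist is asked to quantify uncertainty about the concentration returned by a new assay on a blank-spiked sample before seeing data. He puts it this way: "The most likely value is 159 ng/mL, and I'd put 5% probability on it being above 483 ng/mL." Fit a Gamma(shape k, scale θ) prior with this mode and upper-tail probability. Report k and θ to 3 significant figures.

Gamma(k,θ) with k>1 has mode (k−1)θ, so θ = 159/(k−1).
Need P(X < 483) = 0.95 with θ tied to k this way. Start at k = 2, θ = 159: P(X<483) ≈ 0.806.
Too low — raise k to concentrate. Iterating converges to k ≈ 3.14.
Then θ = 159/(3.14−1) ≈ 74.2.

k ≈ 3.14, θ ≈ 74.2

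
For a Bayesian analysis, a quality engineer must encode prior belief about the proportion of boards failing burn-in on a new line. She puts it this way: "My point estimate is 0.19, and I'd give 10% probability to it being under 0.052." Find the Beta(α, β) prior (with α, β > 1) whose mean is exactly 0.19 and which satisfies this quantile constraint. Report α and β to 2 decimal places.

α ≈ 1.80, β ≈ 7.66

With mean 0.19 fixed, write α = 0.19s, β = 0.81s where s = α+β.
Need P(θ < 0.052) = 0.1 under Beta(0.19s, 0.81s). Normal approximation: (q−m)/√(m(1−m)/s) ≈ z_{0.1} = -1.28, so s ≈ 0.19·0.81·(-1.28)²/(0.052−0.19)² = 13.3.
At s = 13.3: P(θ<0.052) ≈ 0.056. Adjusting to match 0.1 gives s ≈ 9.46.
So α = 0.19·9.46 ≈ 1.80, β = 0.81·9.46 ≈ 7.66.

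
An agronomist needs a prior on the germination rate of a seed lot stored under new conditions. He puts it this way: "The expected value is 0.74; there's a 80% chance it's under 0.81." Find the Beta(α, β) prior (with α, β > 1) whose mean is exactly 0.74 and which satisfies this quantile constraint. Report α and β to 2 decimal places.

α ≈ 21.30, β ≈ 7.48

With mean 0.74 fixed, write α = 0.74s, β = 0.26s where s = α+β.
Need P(θ < 0.81) = 0.8 under Beta(0.74s, 0.26s). Normal approximation: (q−m)/√(m(1−m)/s) ≈ z_{0.8} = 0.842, so s ≈ 0.74·0.26·(0.842)²/(0.81−0.74)² = 27.8.
At s = 27.8: P(θ<0.81) ≈ 0.795. Adjusting to match 0.8 gives s ≈ 28.78.
So α = 0.74·28.78 ≈ 21.30, β = 0.26·28.78 ≈ 7.48.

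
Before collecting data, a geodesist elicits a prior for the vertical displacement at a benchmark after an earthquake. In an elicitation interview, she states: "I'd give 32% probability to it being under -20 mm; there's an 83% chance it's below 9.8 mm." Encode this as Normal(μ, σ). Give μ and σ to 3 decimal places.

μ = -10.198, σ = 20.958

The p-quantile of Normal(μ,σ) is μ + z_p·σ, with z_{0.32} = -0.4677 and z_{0.83} = 0.9542.
Eliminate σ: μ = (z₂·x₁ − z₁·x₂)/(z₂ − z₁) = (0.9542·-20 − (-0.4677)·9.8)/1.422 = -10.198.
Then σ = (x₂ − x₁)/(z₂ − z₁) = (9.8 − -20)/1.422 = 20.958.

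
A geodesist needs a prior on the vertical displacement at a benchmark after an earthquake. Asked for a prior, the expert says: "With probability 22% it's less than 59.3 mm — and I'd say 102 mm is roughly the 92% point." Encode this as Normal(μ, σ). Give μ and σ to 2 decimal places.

μ = 74.44, σ = 19.61

For Normal(μ,σ), the p-quantile is μ + z_p·σ. Here z_{0.22} = -0.7722, z_{0.92} = 1.405.
So 59.3 = μ − 0.7722σ and 102 = μ + 1.405σ.
Subtracting: σ = (102 − 59.3)/(1.405 − (-0.7722)) = 19.61.
Then μ = 59.3 − (-0.7722)·19.61 = 74.44.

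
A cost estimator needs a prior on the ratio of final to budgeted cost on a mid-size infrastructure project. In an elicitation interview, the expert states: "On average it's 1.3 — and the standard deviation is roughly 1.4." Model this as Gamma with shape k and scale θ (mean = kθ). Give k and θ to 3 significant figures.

k ≈ 0.862, θ ≈ 1.51

For Gamma(k, scale θ): mean = kθ, variance = kθ², so CV = 1/√k.
CV = SD/mean = 1.4/1.3 = 1.077, hence k = 1/CV² = 0.862.
Then θ = mean/k = 1.3/0.862 = 1.51.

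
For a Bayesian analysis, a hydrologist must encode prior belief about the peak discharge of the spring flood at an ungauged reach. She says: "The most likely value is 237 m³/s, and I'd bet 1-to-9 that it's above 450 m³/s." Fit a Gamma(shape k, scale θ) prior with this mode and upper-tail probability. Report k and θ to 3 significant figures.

Gamma(k,θ) with k>1 has mode (k−1)θ, so θ = 237/(k−1).
Need P(X < 450) = 0.9 with θ tied to k this way. Start at k = 2, θ = 237: P(X<450) ≈ 0.566.
Too low — raise k to concentrate. Iterating converges to k ≈ 5.65.
Then θ = 237/(5.65−1) ≈ 51.

k ≈ 5.65, θ ≈ 51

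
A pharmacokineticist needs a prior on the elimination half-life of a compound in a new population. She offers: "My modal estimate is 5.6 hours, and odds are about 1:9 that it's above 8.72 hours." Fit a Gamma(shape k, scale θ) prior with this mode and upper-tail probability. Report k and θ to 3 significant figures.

k ≈ 10.5, θ ≈ 0.587

Gamma(k,θ) with k>1 has mode (k−1)θ, so θ = 5.6/(k−1).
Need P(X < 8.72) = 0.9 with θ tied to k this way. Start at k = 2, θ = 5.6: P(X<8.72) ≈ 0.461.
Too low — raise k to concentrate. Iterating converges to k ≈ 10.5.
Then θ = 5.6/(10.5−1) ≈ 0.587.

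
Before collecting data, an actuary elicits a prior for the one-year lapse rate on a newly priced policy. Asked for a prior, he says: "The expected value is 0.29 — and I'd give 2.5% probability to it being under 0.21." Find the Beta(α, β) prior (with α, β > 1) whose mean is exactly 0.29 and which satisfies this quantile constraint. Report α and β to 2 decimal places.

α ≈ 32.39, β ≈ 79.30

With mean 0.29 fixed, write α = 0.29s, β = 0.71s where s = α+β.
Need P(θ < 0.21) = 0.025 under Beta(0.29s, 0.71s). Normal approximation: (q−m)/√(m(1−m)/s) ≈ z_{0.025} = -1.96, so s ≈ 0.29·0.71·(-1.96)²/(0.21−0.29)² = 123.6.
At s = 123.6: P(θ<0.21) ≈ 0.019. Adjusting to match 0.025 gives s ≈ 111.69.
So α = 0.29·111.69 ≈ 32.39, β = 0.71·111.69 ≈ 79.30.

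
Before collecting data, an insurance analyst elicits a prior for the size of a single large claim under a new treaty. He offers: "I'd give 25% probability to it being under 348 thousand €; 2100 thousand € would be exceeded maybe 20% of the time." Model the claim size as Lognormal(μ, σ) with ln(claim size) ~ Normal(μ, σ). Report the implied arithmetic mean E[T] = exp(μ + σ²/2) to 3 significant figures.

E[T] ≈ 1560 thousand €

If T ~ Lognormal(μ,σ) then ln T ~ Normal(μ,σ), so the p-quantile of ln T is μ + z_p·σ.
ln(348) = 5.852 and ln(2100) = 7.65; z_{0.25} = -0.6745, z_{0.8} = 0.8416.
σ = (7.65 − 5.852)/(0.8416 − (-0.6745)) = 1.186.
μ = 5.852 − (-0.6745)·1.186 = 6.652.
E[T] = exp(μ + σ²/2) = exp(6.652 + 0.7028) = 1560 thousand €.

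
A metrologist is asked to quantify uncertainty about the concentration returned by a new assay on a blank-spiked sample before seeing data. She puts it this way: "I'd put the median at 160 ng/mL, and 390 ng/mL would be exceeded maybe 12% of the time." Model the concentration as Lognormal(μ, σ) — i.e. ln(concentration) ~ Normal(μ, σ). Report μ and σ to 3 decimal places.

μ ≈ 5.075, σ ≈ 0.758

If T ~ Lognormal(μ,σ) then ln T ~ Normal(μ,σ), so the p-quantile of ln T is μ + z_p·σ.
ln(160) = 5.075 and ln(390) = 5.966; z_{0.5} = 0, z_{0.88} = 1.175.
σ = (5.966 − 5.075)/(1.175 − (0)) = 0.758.
μ = 5.075 − (0)·0.758 = 5.075.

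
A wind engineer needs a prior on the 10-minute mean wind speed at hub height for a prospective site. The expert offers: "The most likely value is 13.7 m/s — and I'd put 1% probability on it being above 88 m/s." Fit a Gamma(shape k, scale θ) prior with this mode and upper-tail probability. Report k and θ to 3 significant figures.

k ≈ 2.05, θ ≈ 13.1

Gamma(k,θ) with k>1 has mode (k−1)θ, so θ = 13.7/(k−1).
Need P(X < 88) = 0.99 with θ tied to k this way. Start at k = 2, θ = 13.7: P(X<88) ≈ 0.988.
Too low — raise k to concentrate. Iterating converges to k ≈ 2.05.
Then θ = 13.7/(2.05−1) ≈ 13.1.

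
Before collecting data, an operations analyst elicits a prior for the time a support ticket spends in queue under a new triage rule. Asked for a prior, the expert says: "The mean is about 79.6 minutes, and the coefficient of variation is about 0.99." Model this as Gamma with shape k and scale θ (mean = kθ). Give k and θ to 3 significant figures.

For Gamma(k, scale θ): mean = kθ, variance = kθ², so CV = 1/√k.
CV = 0.99, hence k = 1/CV² = 1.02.
Then θ = mean/k = 79.6/1.02 = 78.

k ≈ 1.02, θ ≈ 78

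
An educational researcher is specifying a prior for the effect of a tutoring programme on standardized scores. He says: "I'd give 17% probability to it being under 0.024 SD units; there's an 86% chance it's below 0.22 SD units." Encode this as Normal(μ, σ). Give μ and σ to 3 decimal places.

The p-quantile of Normal(μ,σ) is μ + z_p·σ, with z_{0.17} = -0.9542 and z_{0.86} = 1.08.
Eliminate σ: μ = (z₂·x₁ − z₁·x₂)/(z₂ − z₁) = (1.08·0.024 − (-0.9542)·0.22)/2.034 = 0.116.
Then σ = (x₂ − x₁)/(z₂ − z₁) = (0.22 − 0.024)/2.034 = 0.096.

μ = 0.116, σ = 0.096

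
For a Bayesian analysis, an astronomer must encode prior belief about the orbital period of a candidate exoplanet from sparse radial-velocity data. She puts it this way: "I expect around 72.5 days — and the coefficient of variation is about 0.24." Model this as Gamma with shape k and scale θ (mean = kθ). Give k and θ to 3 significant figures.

k ≈ 17.4, θ ≈ 4.18

For Gamma(k, scale θ): mean = kθ, variance = kθ², so CV = 1/√k.
CV = 0.24, hence k = 1/CV² = 17.4.
Then θ = mean/k = 72.5/17.4 = 4.18.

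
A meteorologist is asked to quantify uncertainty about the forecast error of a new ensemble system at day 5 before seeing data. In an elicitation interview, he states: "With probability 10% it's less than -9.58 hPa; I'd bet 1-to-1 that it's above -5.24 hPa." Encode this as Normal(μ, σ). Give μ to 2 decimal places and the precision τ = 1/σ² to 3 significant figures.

μ = -5.24, τ = 0.0872

For Normal(μ,σ), the p-quantile is μ + z_p·σ. Here z_{0.1} = -1.282, z_{0.5} = 0.
So -9.58 = μ − 1.282σ and -5.24 = μ + 0σ.
Subtracting: σ = (-5.24 − -9.58)/(0 − (-1.282)) = 3.39.
Then μ = -9.58 − (-1.282)·3.39 = -5.24.
Precision τ = 1/σ² = 1/3.387² = 0.0872.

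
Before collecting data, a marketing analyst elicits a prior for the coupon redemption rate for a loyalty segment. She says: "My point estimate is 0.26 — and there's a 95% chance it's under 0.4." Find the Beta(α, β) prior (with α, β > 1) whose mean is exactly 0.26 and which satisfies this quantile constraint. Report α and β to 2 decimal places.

α ≈ 7.63, β ≈ 21.73

With mean 0.26 fixed, write α = 0.26s, β = 0.74s where s = α+β.
Need P(θ < 0.4) = 0.95 under Beta(0.26s, 0.74s). Normal approximation: (q−m)/√(m(1−m)/s) ≈ z_{0.95} = 1.64, so s ≈ 0.26·0.74·(1.64)²/(0.4−0.26)² = 26.6.
At s = 26.6: P(θ<0.4) ≈ 0.942. Adjusting to match 0.95 gives s ≈ 29.36.
So α = 0.26·29.36 ≈ 7.63, β = 0.74·29.36 ≈ 21.73.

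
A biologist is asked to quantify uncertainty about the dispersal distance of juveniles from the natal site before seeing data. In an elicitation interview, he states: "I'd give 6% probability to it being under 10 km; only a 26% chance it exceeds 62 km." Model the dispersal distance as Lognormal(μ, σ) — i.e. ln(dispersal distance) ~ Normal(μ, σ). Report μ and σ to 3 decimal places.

μ ≈ 3.593, σ ≈ 0.830

If T ~ Lognormal(μ,σ) then ln T ~ Normal(μ,σ), so the p-quantile of ln T is μ + z_p·σ.
ln(10) = 2.303 and ln(62) = 4.127; z_{0.06} = -1.555, z_{0.74} = 0.6433.
σ = (4.127 − 2.303)/(0.6433 − (-1.555)) = 0.830.
μ = 2.303 − (-1.555)·0.830 = 3.593.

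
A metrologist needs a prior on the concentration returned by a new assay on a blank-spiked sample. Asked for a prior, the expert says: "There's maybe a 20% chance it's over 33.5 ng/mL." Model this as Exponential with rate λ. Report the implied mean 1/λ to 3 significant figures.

mean ≈ 20.8 ng/mL

P(T > 33.5) = e^(−λ·33.5) = 0.2, so λ = −ln(0.2)/33.5 = 0.048.
Mean = 1/λ = 20.8 ng/mL.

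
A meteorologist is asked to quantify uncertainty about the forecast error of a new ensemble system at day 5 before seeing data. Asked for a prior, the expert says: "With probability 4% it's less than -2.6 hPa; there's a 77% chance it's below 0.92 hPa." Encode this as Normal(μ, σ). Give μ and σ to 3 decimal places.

μ = -0.125, σ = 1.414

The p-quantile of Normal(μ,σ) is μ + z_p·σ, with z_{0.04} = -1.751 and z_{0.77} = 0.7388.
Eliminate σ: μ = (z₂·x₁ − z₁·x₂)/(z₂ − z₁) = (0.7388·-2.6 − (-1.751)·0.92)/2.49 = -0.125.
Then σ = (x₂ − x₁)/(z₂ − z₁) = (0.92 − -2.6)/2.49 = 1.414.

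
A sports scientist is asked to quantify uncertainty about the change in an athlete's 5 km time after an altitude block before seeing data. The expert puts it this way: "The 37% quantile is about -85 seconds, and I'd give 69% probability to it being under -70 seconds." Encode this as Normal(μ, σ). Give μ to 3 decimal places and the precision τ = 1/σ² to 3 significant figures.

The p-quantile of Normal(μ,σ) is μ + z_p·σ, with z_{0.37} = -0.3319 and z_{0.69} = 0.4959.
Eliminate σ: μ = (z₂·x₁ − z₁·x₂)/(z₂ − z₁) = (0.4959·-85 − (-0.3319)·-70)/0.8277 = -78.986.
Then σ = (x₂ − x₁)/(z₂ − z₁) = (-70 − -85)/0.8277 = 18.122.
Precision τ = 1/σ² = 1/18.12² = 0.00304.

μ = -78.986, τ = 0.00304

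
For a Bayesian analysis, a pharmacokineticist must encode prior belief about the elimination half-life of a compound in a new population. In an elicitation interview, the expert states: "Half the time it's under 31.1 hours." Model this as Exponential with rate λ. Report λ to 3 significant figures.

λ ≈ 0.0223

Exponential median = ln 2 / λ, so λ = ln 2 / 31.1 = 0.0223.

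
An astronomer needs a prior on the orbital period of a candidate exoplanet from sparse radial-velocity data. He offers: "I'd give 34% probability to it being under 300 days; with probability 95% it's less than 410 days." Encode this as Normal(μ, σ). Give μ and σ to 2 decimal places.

μ = 322.05, σ = 53.47

The p-quantile of Normal(μ,σ) is μ + z_p·σ, with z_{0.34} = -0.4125 and z_{0.95} = 1.645.
Eliminate σ: μ = (z₂·x₁ − z₁·x₂)/(z₂ − z₁) = (1.645·300 − (-0.4125)·410)/2.057 = 322.05.
Then σ = (x₂ − x₁)/(z₂ − z₁) = (410 − 300)/2.057 = 53.47.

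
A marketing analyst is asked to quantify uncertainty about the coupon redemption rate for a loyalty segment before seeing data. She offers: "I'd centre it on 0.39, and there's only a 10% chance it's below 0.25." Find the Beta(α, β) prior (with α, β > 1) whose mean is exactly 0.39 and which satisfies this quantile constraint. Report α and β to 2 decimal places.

α ≈ 7.32, β ≈ 11.46

With mean 0.39 fixed, write α = 0.39s, β = 0.61s where s = α+β.
Need P(θ < 0.25) = 0.1 under Beta(0.39s, 0.61s). Normal approximation: (q−m)/√(m(1−m)/s) ≈ z_{0.1} = -1.28, so s ≈ 0.39·0.61·(-1.28)²/(0.25−0.39)² = 19.9.
At s = 19.9: P(θ<0.25) ≈ 0.093. Adjusting to match 0.1 gives s ≈ 18.78.
So α = 0.39·18.78 ≈ 7.32, β = 0.61·18.78 ≈ 11.46.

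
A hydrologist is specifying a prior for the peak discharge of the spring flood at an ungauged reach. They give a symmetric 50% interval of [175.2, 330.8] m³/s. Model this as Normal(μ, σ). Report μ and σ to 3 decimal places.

A symmetric 50% interval runs μ ± z·σ with z = 0.6745.
Half-width = 77.8, so σ = 77.8/0.6745 = 115.346.
μ is the interval midpoint, 253.000.

μ = 253.000, σ = 115.346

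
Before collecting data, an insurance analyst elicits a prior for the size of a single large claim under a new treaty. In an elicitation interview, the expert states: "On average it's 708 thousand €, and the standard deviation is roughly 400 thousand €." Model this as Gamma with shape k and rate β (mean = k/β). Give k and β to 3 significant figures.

For Gamma(k, rate β): mean = k/β, variance = k/β², so CV = 1/√k.
CV = SD/mean = 400/708 = 0.565, hence k = 1/CV² = 3.13.
Then β = k/mean = 3.13/708 = 0.00443.

k ≈ 3.13, β ≈ 0.00443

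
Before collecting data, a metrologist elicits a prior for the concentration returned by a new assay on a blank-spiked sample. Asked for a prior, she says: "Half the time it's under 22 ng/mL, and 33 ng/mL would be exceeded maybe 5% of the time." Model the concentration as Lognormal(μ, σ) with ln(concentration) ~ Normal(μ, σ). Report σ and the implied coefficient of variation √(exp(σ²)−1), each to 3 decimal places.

σ ≈ 0.247, CV ≈ 0.250

If T ~ Lognormal(μ,σ) then ln T ~ Normal(μ,σ), so the p-quantile of ln T is μ + z_p·σ.
ln(22) = 3.091 and ln(33) = 3.497; z_{0.5} = 0, z_{0.95} = 1.645.
σ = (3.497 − 3.091)/(1.645 − (0)) = 0.247.
μ = 3.091 − (0)·0.247 = 3.091.
CV = √(exp(σ²)−1) = √(exp(0.0608)−1) = 0.250.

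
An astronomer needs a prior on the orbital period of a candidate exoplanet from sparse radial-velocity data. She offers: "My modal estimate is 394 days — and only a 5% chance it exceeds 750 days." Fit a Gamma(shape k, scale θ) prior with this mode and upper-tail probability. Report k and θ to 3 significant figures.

Gamma(k,θ) with k>1 has mode (k−1)θ, so θ = 394/(k−1).
Need P(X < 750) = 0.95 with θ tied to k this way. Start at k = 2, θ = 394: P(X<750) ≈ 0.567.
Too low — raise k to concentrate. Iterating converges to k ≈ 7.71.
Then θ = 394/(7.71−1) ≈ 58.7.

k ≈ 7.71, θ ≈ 58.7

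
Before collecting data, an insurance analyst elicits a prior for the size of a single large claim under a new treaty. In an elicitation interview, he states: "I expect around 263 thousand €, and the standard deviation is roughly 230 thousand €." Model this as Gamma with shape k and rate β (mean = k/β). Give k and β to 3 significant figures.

k ≈ 1.31, β ≈ 0.00497

For Gamma(k, rate β): mean = k/β, variance = k/β², so CV = 1/√k.
CV = SD/mean = 230/263 = 0.8745, hence k = 1/CV² = 1.31.
Then β = k/mean = 1.31/263 = 0.00497.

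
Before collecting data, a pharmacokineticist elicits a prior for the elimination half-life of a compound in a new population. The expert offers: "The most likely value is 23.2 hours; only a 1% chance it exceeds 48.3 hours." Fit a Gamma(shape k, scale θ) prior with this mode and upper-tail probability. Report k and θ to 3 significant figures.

k ≈ 10.1, θ ≈ 2.56

Gamma(k,θ) with k>1 has mode (k−1)θ, so θ = 23.2/(k−1).
Need P(X < 48.3) = 0.99 with θ tied to k this way. Start at k = 2, θ = 23.2: P(X<48.3) ≈ 0.616.
Too low — raise k to concentrate. Iterating converges to k ≈ 10.1.
Then θ = 23.2/(10.1−1) ≈ 2.56.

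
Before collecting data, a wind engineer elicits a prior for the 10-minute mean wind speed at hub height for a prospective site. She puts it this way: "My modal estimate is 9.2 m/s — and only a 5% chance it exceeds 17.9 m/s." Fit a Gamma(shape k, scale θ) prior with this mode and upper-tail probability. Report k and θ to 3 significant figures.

Gamma(k,θ) with k>1 has mode (k−1)θ, so θ = 9.2/(k−1).
Need P(X < 17.9) = 0.95 with θ tied to k this way. Start at k = 2, θ = 9.2: P(X<17.9) ≈ 0.579.
Too low — raise k to concentrate. Iterating converges to k ≈ 7.27.
Then θ = 9.2/(7.27−1) ≈ 1.47.

k ≈ 7.27, θ ≈ 1.47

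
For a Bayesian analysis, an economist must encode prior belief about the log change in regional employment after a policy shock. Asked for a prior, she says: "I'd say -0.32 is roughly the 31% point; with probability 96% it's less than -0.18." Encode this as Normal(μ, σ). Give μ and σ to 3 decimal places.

μ = -0.289, σ = 0.062

The p-quantile of Normal(μ,σ) is μ + z_p·σ, with z_{0.31} = -0.4959 and z_{0.96} = 1.751.
Eliminate σ: μ = (z₂·x₁ − z₁·x₂)/(z₂ − z₁) = (1.751·-0.32 − (-0.4959)·-0.18)/2.247 = -0.289.
Then σ = (x₂ − x₁)/(z₂ − z₁) = (-0.18 − -0.32)/2.247 = 0.062.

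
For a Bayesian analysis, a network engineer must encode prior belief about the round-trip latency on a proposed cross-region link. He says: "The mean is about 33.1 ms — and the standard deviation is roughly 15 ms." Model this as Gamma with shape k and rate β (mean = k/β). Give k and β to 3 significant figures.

k ≈ 4.87, β ≈ 0.147

For Gamma(k, rate β): mean = k/β, variance = k/β², so CV = 1/√k.
CV = SD/mean = 15/33.1 = 0.4532, hence k = 1/CV² = 4.87.
Then β = k/mean = 4.87/33.1 = 0.147.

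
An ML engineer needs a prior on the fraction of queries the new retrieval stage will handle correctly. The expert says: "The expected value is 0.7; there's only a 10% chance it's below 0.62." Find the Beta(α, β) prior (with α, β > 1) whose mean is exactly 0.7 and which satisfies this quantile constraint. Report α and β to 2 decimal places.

α ≈ 38.87, β ≈ 16.66

With mean 0.7 fixed, write α = 0.7s, β = 0.3s where s = α+β.
Need P(θ < 0.62) = 0.1 under Beta(0.7s, 0.3s). Normal approximation: (q−m)/√(m(1−m)/s) ≈ z_{0.1} = -1.28, so s ≈ 0.7·0.3·(-1.28)²/(0.62−0.7)² = 53.9.
At s = 53.9: P(θ<0.62) ≈ 0.103. Adjusting to match 0.1 gives s ≈ 55.53.
So α = 0.7·55.53 ≈ 38.87, β = 0.3·55.53 ≈ 16.66.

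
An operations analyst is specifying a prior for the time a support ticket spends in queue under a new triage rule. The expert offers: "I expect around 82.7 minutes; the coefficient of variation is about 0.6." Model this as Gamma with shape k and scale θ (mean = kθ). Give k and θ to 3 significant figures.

k ≈ 2.78, θ ≈ 29.8

For Gamma(k, scale θ): mean = kθ, variance = kθ², so CV = 1/√k.
CV = 0.6, hence k = 1/CV² = 2.78.
Then θ = mean/k = 82.7/2.78 = 29.8.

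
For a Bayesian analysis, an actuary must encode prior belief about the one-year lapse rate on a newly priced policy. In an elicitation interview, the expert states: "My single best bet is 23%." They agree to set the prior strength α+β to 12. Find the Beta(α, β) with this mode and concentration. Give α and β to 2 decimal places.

For α,β > 1 the Beta mode is (α−1)/(α+β−2). With α+β = 12, the mode is (α−1)/10.
Set (α−1)/10 = 0.23 → α = 1 + 0.23·10 = 3.30.
β = 12 − α = 8.70.

α = 3.30, β = 8.70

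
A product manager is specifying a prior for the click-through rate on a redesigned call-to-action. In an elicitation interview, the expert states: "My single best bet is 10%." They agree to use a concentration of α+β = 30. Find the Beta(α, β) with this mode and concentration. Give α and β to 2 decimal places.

For α,β > 1 the Beta mode is (α−1)/(α+β−2). With α+β = 30, the mode is (α−1)/28.
Set (α−1)/28 = 0.1 → α = 1 + 0.1·28 = 3.80.
β = 30 − α = 26.20.

α = 3.80, β = 26.20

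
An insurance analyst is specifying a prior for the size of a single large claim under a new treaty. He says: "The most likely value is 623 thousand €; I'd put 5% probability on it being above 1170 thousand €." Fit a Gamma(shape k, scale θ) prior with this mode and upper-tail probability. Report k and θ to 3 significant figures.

k ≈ 8, θ ≈ 89

Gamma(k,θ) with k>1 has mode (k−1)θ, so θ = 623/(k−1).
Need P(X < 1170) = 0.95 with θ tied to k this way. Start at k = 2, θ = 623: P(X<1170) ≈ 0.560.
Too low — raise k to concentrate. Iterating converges to k ≈ 8.
Then θ = 623/(8−1) ≈ 89.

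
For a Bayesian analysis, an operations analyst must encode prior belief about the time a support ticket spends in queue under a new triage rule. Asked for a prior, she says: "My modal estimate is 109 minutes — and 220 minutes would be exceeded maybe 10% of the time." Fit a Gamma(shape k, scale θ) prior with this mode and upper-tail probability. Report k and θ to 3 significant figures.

Gamma(k,θ) with k>1 has mode (k−1)θ, so θ = 109/(k−1).
Need P(X < 220) = 0.9 with θ tied to k this way. Start at k = 2, θ = 109: P(X<220) ≈ 0.599.
Too low — raise k to concentrate. Iterating converges to k ≈ 4.89.
Then θ = 109/(4.89−1) ≈ 28.

k ≈ 4.89, θ ≈ 28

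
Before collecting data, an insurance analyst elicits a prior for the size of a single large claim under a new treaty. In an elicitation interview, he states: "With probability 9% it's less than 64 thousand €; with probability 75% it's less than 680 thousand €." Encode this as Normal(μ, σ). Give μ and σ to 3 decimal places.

For Normal(μ,σ), the p-quantile is μ + z_p·σ. Here z_{0.09} = -1.341, z_{0.75} = 0.6745.
So 64 = μ − 1.341σ and 680 = μ + 0.6745σ.
Subtracting: σ = (680 − 64)/(0.6745 − (-1.341)) = 305.670.
Then μ = 64 − (-1.341)·305.670 = 473.829.

μ = 473.829, σ = 305.670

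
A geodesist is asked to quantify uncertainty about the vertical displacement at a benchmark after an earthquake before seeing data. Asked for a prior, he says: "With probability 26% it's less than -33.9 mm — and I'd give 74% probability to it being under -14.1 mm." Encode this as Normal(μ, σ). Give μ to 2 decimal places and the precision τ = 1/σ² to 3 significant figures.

μ = -24.00, τ = 0.00422

For Normal(μ,σ), the p-quantile is μ + z_p·σ. Here z_{0.26} = -0.6433, z_{0.74} = 0.6433.
So -33.9 = μ − 0.6433σ and -14.1 = μ + 0.6433σ.
Subtracting: σ = (-14.1 − -33.9)/(0.6433 − (-0.6433)) = 15.39.
Then μ = -33.9 − (-0.6433)·15.39 = -24.00.
Precision τ = 1/σ² = 1/15.39² = 0.00422.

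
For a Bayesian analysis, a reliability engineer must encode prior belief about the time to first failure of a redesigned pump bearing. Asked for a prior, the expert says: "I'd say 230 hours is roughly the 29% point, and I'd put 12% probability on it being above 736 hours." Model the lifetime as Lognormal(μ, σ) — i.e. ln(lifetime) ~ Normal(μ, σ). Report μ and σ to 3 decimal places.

If T ~ Lognormal(μ,σ) then ln T ~ Normal(μ,σ), so the p-quantile of ln T is μ + z_p·σ.
ln(230) = 5.438 and ln(736) = 6.601; z_{0.29} = -0.5534, z_{0.88} = 1.175.
σ = (6.601 − 5.438)/(1.175 − (-0.5534)) = 0.673.
μ = 5.438 − (-0.5534)·0.673 = 5.810.

μ ≈ 5.810, σ ≈ 0.673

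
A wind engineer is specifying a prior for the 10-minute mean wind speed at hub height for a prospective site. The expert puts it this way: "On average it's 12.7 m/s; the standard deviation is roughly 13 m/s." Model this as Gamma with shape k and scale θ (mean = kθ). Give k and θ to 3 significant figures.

k ≈ 0.954, θ ≈ 13.3

For Gamma(k, scale θ): mean = kθ, variance = kθ², so CV = 1/√k.
CV = SD/mean = 13/12.7 = 1.024, hence k = 1/CV² = 0.954.
Then θ = mean/k = 12.7/0.954 = 13.3.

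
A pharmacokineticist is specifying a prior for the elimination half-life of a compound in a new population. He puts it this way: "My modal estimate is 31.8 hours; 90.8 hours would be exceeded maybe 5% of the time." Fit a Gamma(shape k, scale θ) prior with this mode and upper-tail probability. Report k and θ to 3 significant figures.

k ≈ 3.42, θ ≈ 13.1

Gamma(k,θ) with k>1 has mode (k−1)θ, so θ = 31.8/(k−1).
Need P(X < 90.8) = 0.95 with θ tied to k this way. Start at k = 2, θ = 31.8: P(X<90.8) ≈ 0.778.
Too low — raise k to concentrate. Iterating converges to k ≈ 3.42.
Then θ = 31.8/(3.42−1) ≈ 13.1.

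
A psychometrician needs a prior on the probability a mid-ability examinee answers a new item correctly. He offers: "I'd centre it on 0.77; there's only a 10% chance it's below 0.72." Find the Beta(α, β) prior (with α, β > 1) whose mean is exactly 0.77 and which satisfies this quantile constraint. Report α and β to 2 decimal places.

With mean 0.77 fixed, write α = 0.77s, β = 0.23s where s = α+β.
Need P(θ < 0.72) = 0.1 under Beta(0.77s, 0.23s). Normal approximation: (q−m)/√(m(1−m)/s) ≈ z_{0.1} = -1.28, so s ≈ 0.77·0.23·(-1.28)²/(0.72−0.77)² = 116.3.
At s = 116.3: P(θ<0.72) ≈ 0.103. Adjusting to match 0.1 gives s ≈ 120.19.
So α = 0.77·120.19 ≈ 92.55, β = 0.23·120.19 ≈ 27.64.

α ≈ 92.55, β ≈ 27.64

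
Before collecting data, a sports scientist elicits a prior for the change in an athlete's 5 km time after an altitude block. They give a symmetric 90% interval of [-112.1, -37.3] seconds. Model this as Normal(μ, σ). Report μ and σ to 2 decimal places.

A symmetric 90% interval runs μ ± z·σ with z = 1.645.
Half-width = 37.4, so σ = 37.4/1.645 = 22.74.
μ is the interval midpoint, -74.70.

μ = -74.70, σ = 22.74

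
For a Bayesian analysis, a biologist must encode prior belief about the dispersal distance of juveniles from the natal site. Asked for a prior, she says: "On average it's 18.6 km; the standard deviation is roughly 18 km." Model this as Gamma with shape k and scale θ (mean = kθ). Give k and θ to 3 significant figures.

k ≈ 1.07, θ ≈ 17.4

For Gamma(k, scale θ): mean = kθ, variance = kθ², so CV = 1/√k.
CV = SD/mean = 18/18.6 = 0.9677, hence k = 1/CV² = 1.07.
Then θ = mean/k = 18.6/1.07 = 17.4.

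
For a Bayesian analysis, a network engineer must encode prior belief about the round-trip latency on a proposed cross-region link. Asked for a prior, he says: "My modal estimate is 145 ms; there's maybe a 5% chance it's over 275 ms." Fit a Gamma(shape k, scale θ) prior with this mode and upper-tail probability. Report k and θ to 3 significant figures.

Gamma(k,θ) with k>1 has mode (k−1)θ, so θ = 145/(k−1).
Need P(X < 275) = 0.95 with θ tied to k this way. Start at k = 2, θ = 145: P(X<275) ≈ 0.565.
Too low — raise k to concentrate. Iterating converges to k ≈ 7.79.
Then θ = 145/(7.79−1) ≈ 21.4.

k ≈ 7.79, θ ≈ 21.4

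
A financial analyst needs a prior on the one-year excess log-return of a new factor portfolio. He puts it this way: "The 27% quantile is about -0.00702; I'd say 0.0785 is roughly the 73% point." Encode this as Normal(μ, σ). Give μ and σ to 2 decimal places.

μ = 0.04, σ = 0.07

The p-quantile of Normal(μ,σ) is μ + z_p·σ, with z_{0.27} = -0.6128 and z_{0.73} = 0.6128.
Eliminate σ: μ = (z₂·x₁ − z₁·x₂)/(z₂ − z₁) = (0.6128·-0.00702 − (-0.6128)·0.0785)/1.226 = 0.04.
Then σ = (x₂ − x₁)/(z₂ − z₁) = (0.0785 − -0.00702)/1.226 = 0.07.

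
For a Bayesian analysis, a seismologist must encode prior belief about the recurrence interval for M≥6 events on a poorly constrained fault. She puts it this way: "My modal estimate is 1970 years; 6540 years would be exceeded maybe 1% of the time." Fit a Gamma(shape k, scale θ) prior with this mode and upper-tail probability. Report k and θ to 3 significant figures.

Gamma(k,θ) with k>1 has mode (k−1)θ, so θ = 1970/(k−1).
Need P(X < 6540) = 0.99 with θ tied to k this way. Start at k = 2, θ = 1970: P(X<6540) ≈ 0.844.
Too low — raise k to concentrate. Iterating converges to k ≈ 4.05.
Then θ = 1970/(4.05−1) ≈ 646.

k ≈ 4.05, θ ≈ 646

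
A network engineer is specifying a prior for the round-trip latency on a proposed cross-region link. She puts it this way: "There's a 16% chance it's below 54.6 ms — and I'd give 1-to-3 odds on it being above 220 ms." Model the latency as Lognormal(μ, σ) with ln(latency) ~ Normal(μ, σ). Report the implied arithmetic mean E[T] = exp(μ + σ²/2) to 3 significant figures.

E[T] ≈ 178 ms

If T ~ Lognormal(μ,σ) then ln T ~ Normal(μ,σ), so the p-quantile of ln T is μ + z_p·σ.
ln(54.6) = 4 and ln(220) = 5.394; z_{0.16} = -0.9945, z_{0.75} = 0.6745.
σ = (5.394 − 4)/(0.6745 − (-0.9945)) = 0.835.
μ = 4 − (-0.9945)·0.835 = 4.830.
E[T] = exp(μ + σ²/2) = exp(4.830 + 0.3486) = 178 ms.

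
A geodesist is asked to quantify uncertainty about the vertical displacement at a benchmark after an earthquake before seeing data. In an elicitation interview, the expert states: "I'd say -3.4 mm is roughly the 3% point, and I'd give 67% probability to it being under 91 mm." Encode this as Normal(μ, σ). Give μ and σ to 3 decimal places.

The p-quantile of Normal(μ,σ) is μ + z_p·σ, with z_{0.03} = -1.881 and z_{0.67} = 0.4399.
Eliminate σ: μ = (z₂·x₁ − z₁·x₂)/(z₂ − z₁) = (0.4399·-3.4 − (-1.881)·91)/2.321 = 73.106.
Then σ = (x₂ − x₁)/(z₂ − z₁) = (91 − -3.4)/2.321 = 40.677.

μ = 73.106, σ = 40.677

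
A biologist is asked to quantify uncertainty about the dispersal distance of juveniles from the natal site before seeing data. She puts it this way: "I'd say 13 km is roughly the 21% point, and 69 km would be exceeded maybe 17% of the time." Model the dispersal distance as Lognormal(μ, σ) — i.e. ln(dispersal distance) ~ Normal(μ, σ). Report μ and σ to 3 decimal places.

μ ≈ 3.329, σ ≈ 0.948

If T ~ Lognormal(μ,σ) then ln T ~ Normal(μ,σ), so the p-quantile of ln T is μ + z_p·σ.
ln(13) = 2.565 and ln(69) = 4.234; z_{0.21} = -0.8064, z_{0.83} = 0.9542.
σ = (4.234 − 2.565)/(0.9542 − (-0.8064)) = 0.948.
μ = 2.565 − (-0.8064)·0.948 = 3.329.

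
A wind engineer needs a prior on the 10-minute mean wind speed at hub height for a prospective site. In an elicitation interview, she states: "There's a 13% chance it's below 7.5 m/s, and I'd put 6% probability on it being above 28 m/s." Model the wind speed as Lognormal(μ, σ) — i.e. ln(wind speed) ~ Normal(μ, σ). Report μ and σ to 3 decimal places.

If T ~ Lognormal(μ,σ) then ln T ~ Normal(μ,σ), so the p-quantile of ln T is μ + z_p·σ.
ln(7.5) = 2.015 and ln(28) = 3.332; z_{0.13} = -1.126, z_{0.94} = 1.555.
σ = (3.332 − 2.015)/(1.555 − (-1.126)) = 0.491.
μ = 2.015 − (-1.126)·0.491 = 2.568.

μ ≈ 2.568, σ ≈ 0.491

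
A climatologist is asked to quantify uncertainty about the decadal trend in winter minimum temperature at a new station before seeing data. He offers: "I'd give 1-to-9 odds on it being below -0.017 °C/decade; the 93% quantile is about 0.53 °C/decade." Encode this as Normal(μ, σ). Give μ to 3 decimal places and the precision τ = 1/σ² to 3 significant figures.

μ = 0.237, τ = 25.4

For Normal(μ,σ), the p-quantile is μ + z_p·σ. Here z_{0.1} = -1.282, z_{0.93} = 1.476.
So -0.017 = μ − 1.282σ and 0.53 = μ + 1.476σ.
Subtracting: σ = (0.53 − -0.017)/(1.476 − (-1.282)) = 0.198.
Then μ = -0.017 − (-1.282)·0.198 = 0.237.
Precision τ = 1/σ² = 1/0.1984² = 25.4.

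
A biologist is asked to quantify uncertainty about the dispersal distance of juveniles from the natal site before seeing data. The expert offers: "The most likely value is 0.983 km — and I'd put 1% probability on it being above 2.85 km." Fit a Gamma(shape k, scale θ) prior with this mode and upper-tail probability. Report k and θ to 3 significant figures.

Gamma(k,θ) with k>1 has mode (k−1)θ, so θ = 0.983/(k−1).
Need P(X < 2.85) = 0.99 with θ tied to k this way. Start at k = 2, θ = 0.983: P(X<2.85) ≈ 0.785.
Too low — raise k to concentrate. Iterating converges to k ≈ 5.01.
Then θ = 0.983/(5.01−1) ≈ 0.245.

k ≈ 5.01, θ ≈ 0.245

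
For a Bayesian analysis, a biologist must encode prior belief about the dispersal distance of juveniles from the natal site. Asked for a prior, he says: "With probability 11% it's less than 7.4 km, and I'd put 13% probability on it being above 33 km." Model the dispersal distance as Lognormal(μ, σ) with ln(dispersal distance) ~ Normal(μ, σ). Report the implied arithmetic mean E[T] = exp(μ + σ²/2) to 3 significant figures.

E[T] ≈ 19.7 km

If T ~ Lognormal(μ,σ) then ln T ~ Normal(μ,σ), so the p-quantile of ln T is μ + z_p·σ.
ln(7.4) = 2.001 and ln(33) = 3.497; z_{0.11} = -1.227, z_{0.87} = 1.126.
σ = (3.497 − 2.001)/(1.126 − (-1.227)) = 0.635.
μ = 2.001 − (-1.227)·0.635 = 2.781.
E[T] = exp(μ + σ²/2) = exp(2.781 + 0.2019) = 19.7 km.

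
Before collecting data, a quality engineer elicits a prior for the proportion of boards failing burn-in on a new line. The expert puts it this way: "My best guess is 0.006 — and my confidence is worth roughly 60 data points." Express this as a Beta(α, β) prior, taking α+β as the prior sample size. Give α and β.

α = 0.36, β = 59.64

Under the effective-sample-size interpretation, Beta(α, β) has prior mean α/(α+β) and prior sample size α+β.
So α+β = 60 and α/(α+β) = 0.006, giving α = 0.006·60 = 0.36 and β = 60 − 0.36 = 59.64.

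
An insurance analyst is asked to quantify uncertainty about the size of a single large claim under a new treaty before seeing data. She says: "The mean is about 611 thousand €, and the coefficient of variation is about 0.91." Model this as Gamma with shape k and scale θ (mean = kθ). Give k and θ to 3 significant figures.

k ≈ 1.21, θ ≈ 506

For Gamma(k, scale θ): mean = kθ, variance = kθ², so CV = 1/√k.
CV = 0.91, hence k = 1/CV² = 1.21.
Then θ = mean/k = 611/1.21 = 506.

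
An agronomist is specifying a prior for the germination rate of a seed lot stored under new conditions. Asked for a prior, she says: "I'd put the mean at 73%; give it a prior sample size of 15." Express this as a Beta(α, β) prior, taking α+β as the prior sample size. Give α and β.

Under the effective-sample-size interpretation, Beta(α, β) has prior mean α/(α+β) and prior sample size α+β.
So α+β = 15 and α/(α+β) = 0.73, giving α = 0.73·15 = 10.95 and β = 15 − 10.95 = 4.05.

α = 10.95, β = 4.05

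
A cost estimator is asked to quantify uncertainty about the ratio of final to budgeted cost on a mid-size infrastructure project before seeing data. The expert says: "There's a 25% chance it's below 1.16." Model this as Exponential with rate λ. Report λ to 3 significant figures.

λ ≈ 0.248

P(T < 1.16) = 1 − e^(−λ·1.16) = 0.25, so λ = −ln(1−0.25)/1.16 = −ln(0.75)/1.16 = 0.248.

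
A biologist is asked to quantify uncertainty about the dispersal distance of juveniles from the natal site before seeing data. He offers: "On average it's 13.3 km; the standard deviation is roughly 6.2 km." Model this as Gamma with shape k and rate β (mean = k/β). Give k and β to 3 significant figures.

k ≈ 4.6, β ≈ 0.346

For Gamma(k, rate β): mean = k/β, variance = k/β², so CV = 1/√k.
CV = SD/mean = 6.2/13.3 = 0.4662, hence k = 1/CV² = 4.6.
Then β = k/mean = 4.6/13.3 = 0.346.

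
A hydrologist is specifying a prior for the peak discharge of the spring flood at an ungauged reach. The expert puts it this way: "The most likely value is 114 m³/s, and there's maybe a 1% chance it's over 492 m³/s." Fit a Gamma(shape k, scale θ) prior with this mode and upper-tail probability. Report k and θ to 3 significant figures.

k ≈ 2.91, θ ≈ 59.6

Gamma(k,θ) with k>1 has mode (k−1)θ, so θ = 114/(k−1).
Need P(X < 492) = 0.99 with θ tied to k this way. Start at k = 2, θ = 114: P(X<492) ≈ 0.929.
Too low — raise k to concentrate. Iterating converges to k ≈ 2.91.
Then θ = 114/(2.91−1) ≈ 59.6.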